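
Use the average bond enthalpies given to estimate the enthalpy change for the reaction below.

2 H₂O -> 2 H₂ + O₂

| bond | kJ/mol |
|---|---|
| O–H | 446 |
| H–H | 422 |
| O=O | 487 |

Bonds broken (reactants):
  O–H: 4 × 446 = 1784
  Σ(broken) = 1784 kJ
Bonds formed (products):
  H–H: 2 × 422 = 844
  O=O: 1 × 487 = 487
  Σ(formed) = 1331 kJ
ΔH = Σ(broken) − Σ(formed) = 1784 − 1331 = +453 kJ

ΔH ≈ +453 kJ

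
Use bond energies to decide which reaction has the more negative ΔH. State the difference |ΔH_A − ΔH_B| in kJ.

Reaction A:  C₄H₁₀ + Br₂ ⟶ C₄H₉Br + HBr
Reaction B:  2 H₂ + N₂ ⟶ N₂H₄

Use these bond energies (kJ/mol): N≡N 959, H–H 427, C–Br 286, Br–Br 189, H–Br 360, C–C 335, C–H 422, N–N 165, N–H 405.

Reaction A:
  Bonds broken (reactants):
    Br–Br: 1 × 189 = 189
    C–C: 3 × 335 = 1005
    C–H: 10 × 422 = 4220
    Σ(broken) = 5414 kJ
  Bonds formed (products):
    C–Br: 1 × 286 = 286
    C–C: 3 × 335 = 1005
    C–H: 9 × 422 = 3798
    H–Br: 1 × 360 = 360
    Σ(formed) = 5449 kJ
  ΔH_A = 5414 − 5449 = −35 kJ
Reaction B:
  Bonds broken (reactants):
    H–H: 2 × 427 = 854
    N≡N: 1 × 959 = 959
    Σ(broken) = 1813 kJ
  Bonds formed (products):
    N–H: 4 × 405 = 1620
    N–N: 1 × 165 = 165
    Σ(formed) = 1785 kJ
  ΔH_B = 1813 − 1785 = +28 kJ
ΔH_A − ΔH_B = −63 kJ, so reaction A has the more negative ΔH; |ΔH_A − ΔH_B| = 63 kJ.

Reaction A, by 63 kJ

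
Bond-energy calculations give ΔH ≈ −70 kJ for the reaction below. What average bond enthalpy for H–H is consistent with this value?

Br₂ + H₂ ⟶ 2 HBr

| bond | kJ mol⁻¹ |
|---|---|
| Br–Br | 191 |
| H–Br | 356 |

Let D be the H–H bond energy.
Σ(broken) = 1×191 + 1×D = 191 + D
Σ(formed) = 2×356 = 712
ΔH = Σ(broken) − Σ(formed) = (191 + D) − (712) = −521 + D
Setting this equal to −70 kJ gives D = 451 kJ/mol.

D(H–H) ≈ 451 kJ/mol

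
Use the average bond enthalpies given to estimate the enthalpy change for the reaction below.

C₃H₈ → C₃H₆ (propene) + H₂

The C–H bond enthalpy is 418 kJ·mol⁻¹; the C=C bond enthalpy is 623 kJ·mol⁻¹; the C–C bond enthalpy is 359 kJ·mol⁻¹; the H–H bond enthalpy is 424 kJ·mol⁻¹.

Bonds broken (reactants):
  C–C: 2 × 359 = 718
  C–H: 8 × 418 = 3344
  Σ(broken) = 4062 kJ
Bonds formed (products):
  C–C: 1 × 359 = 359
  C–H: 6 × 418 = 2508
  C=C: 1 × 623 = 623
  H–H: 1 × 424 = 424
  Σ(formed) = 3914 kJ
ΔH = Σ(broken) − Σ(formed) = 4062 − 3914 = +148 kJ

ΔH ≈ +148 kJ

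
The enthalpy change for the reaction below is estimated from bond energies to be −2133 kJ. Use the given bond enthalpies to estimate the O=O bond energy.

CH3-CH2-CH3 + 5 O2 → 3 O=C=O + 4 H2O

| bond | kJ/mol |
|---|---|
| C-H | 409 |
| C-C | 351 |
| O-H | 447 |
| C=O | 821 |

D(O=O) ≈ 479 kJ/mol

Let D be the O=O bond energy.
Σ(broken) = 2×351 + 8×409 + 5×D = 3974 + 5D
Σ(formed) = 6×821 + 8×447 = 8502
ΔH = Σ(broken) − Σ(formed) = (3974 + 5D) − (8502) = −4528 + 5D
Setting this equal to −2133 kJ gives 5D = 2395, so D = 479 kJ/mol.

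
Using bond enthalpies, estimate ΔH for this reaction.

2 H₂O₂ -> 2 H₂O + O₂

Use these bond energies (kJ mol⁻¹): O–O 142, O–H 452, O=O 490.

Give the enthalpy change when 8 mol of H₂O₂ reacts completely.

ΔH = −824 kJ

Bonds broken (reactants):
  O–H: 4 × 452 = 1808
  O–O: 2 × 142 = 284
  Σ(broken) = 2092 kJ
Bonds formed (products):
  O–H: 4 × 452 = 1808
  O=O: 1 × 490 = 490
  Σ(formed) = 2298 kJ
ΔH = Σ(broken) − Σ(formed) = 2092 − 2298 = −206 kJ
For 4× the reaction as written: 4 × (−206) = −824 kJ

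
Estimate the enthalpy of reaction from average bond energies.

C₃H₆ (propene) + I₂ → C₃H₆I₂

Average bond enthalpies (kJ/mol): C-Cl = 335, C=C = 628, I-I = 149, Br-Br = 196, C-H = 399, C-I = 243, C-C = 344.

Bonds broken (reactants):
  C-C: 1 × 344 = 344
  C-H: 6 × 399 = 2394
  C=C: 1 × 628 = 628
  I-I: 1 × 149 = 149
  Σ(broken) = 3515 kJ
Bonds formed (products):
  C-C: 2 × 344 = 688
  C-H: 6 × 399 = 2394
  C-I: 2 × 243 = 486
  Σ(formed) = 3568 kJ
ΔH = Σ(broken) − Σ(formed) = 3515 − 3568 = −53 kJ

ΔH ≈ −53 kJ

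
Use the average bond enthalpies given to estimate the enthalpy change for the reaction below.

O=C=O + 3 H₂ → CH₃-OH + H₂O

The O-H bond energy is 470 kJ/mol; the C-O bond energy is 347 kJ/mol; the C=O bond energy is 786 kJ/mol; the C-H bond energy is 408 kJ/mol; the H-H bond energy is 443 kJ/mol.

ΔH ≈ −80 kJ

Bonds broken (reactants):
  C=O: 2 × 786 = 1572
  H-H: 3 × 443 = 1329
  Σ(broken) = 2901 kJ
Bonds formed (products):
  C-H: 3 × 408 = 1224
  C-O: 1 × 347 = 347
  O-H: 3 × 470 = 1410
  Σ(formed) = 2981 kJ
ΔH = Σ(broken) − Σ(formed) = 2901 − 2981 = −80 kJ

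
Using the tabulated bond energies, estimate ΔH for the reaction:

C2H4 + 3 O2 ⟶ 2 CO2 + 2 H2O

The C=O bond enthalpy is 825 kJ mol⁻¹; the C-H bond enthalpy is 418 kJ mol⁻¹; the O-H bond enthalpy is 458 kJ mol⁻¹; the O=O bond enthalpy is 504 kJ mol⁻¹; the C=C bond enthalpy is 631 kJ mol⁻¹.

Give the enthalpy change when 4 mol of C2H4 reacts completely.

ΔH = −5268 kJ

Bonds broken (reactants):
  C-H: 4 × 418 = 1672
  C=C: 1 × 631 = 631
  O=O: 3 × 504 = 1512
  Σ(broken) = 3815 kJ
Bonds formed (products):
  C=O: 4 × 825 = 3300
  O-H: 4 × 458 = 1832
  Σ(formed) = 5132 kJ
ΔH = Σ(broken) − Σ(formed) = 3815 − 5132 = −1317 kJ
For 4× the reaction as written: 4 × (−1317) = −5268 kJ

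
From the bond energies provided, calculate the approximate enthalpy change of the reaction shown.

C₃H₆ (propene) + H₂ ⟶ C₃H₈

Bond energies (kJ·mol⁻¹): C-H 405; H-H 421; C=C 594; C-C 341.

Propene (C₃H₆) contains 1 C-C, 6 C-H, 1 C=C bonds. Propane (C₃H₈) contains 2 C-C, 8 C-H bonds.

Bonds broken (reactants):
  C-C: 1 × 341 = 341
  C-H: 6 × 405 = 2430
  C=C: 1 × 594 = 594
  H-H: 1 × 421 = 421
  Σ(broken) = 3786 kJ
Bonds formed (products):
  C-C: 2 × 341 = 682
  C-H: 8 × 405 = 3240
  Σ(formed) = 3922 kJ
ΔH = Σ(broken) − Σ(formed) = 3786 − 3922 = −136 kJ

ΔH ≈ −136 kJ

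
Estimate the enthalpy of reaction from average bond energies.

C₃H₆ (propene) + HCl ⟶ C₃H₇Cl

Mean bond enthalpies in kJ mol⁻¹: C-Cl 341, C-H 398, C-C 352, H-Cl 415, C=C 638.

ΔH ≈ −38 kJ

Bonds broken (reactants):
  C-C: 1 × 352 = 352
  C-H: 6 × 398 = 2388
  C=C: 1 × 638 = 638
  H-Cl: 1 × 415 = 415
  Σ(broken) = 3793 kJ
Bonds formed (products):
  C-C: 2 × 352 = 704
  C-Cl: 1 × 341 = 341
  C-H: 7 × 398 = 2786
  Σ(formed) = 3831 kJ
ΔH = Σ(broken) − Σ(formed) = 3793 − 3831 = −38 kJ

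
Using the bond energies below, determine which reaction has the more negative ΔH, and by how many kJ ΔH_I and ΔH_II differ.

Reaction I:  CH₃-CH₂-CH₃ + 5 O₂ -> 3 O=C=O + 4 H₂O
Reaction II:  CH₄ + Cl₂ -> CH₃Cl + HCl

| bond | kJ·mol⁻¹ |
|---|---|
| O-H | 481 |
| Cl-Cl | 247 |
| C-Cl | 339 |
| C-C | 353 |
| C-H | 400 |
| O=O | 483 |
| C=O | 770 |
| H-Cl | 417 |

Reaction I, by 2038 kJ

Reaction I:
  Bonds broken (reactants):
    C-C: 2 × 353 = 706
    C-H: 8 × 400 = 3200
    O=O: 5 × 483 = 2415
    Σ(broken) = 6321 kJ
  Bonds formed (products):
    C=O: 6 × 770 = 4620
    O-H: 8 × 481 = 3848
    Σ(formed) = 8468 kJ
  ΔH_I = 6321 − 8468 = −2147 kJ
Reaction II:
  Bonds broken (reactants):
    C-H: 4 × 400 = 1600
    Cl-Cl: 1 × 247 = 247
    Σ(broken) = 1847 kJ
  Bonds formed (products):
    C-Cl: 1 × 339 = 339
    C-H: 3 × 400 = 1200
    H-Cl: 1 × 417 = 417
    Σ(formed) = 1956 kJ
  ΔH_II = 1847 − 1956 = −109 kJ
ΔH_I − ΔH_II = −2038 kJ, so reaction I has the more negative ΔH; |ΔH_I − ΔH_II| = 2038 kJ.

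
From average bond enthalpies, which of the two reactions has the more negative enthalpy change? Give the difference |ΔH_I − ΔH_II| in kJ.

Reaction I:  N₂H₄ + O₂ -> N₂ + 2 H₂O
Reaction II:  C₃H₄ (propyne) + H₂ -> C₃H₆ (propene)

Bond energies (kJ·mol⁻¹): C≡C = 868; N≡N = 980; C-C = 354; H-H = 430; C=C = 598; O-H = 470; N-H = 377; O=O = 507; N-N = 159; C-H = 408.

Reaction I, by 570 kJ

Reaction I:
  Bonds broken (reactants):
    N-H: 4 × 377 = 1508
    N-N: 1 × 159 = 159
    O=O: 1 × 507 = 507
    Σ(broken) = 2174 kJ
  Bonds formed (products):
    N≡N: 1 × 980 = 980
    O-H: 4 × 470 = 1880
    Σ(formed) = 2860 kJ
  ΔH_I = 2174 − 2860 = −686 kJ
Reaction II:
  Bonds broken (reactants):
    C≡C: 1 × 868 = 868
    C-C: 1 × 354 = 354
    C-H: 4 × 408 = 1632
    H-H: 1 × 430 = 430
    Σ(broken) = 3284 kJ
  Bonds formed (products):
    C-C: 1 × 354 = 354
    C-H: 6 × 408 = 2448
    C=C: 1 × 598 = 598
    Σ(formed) = 3400 kJ
  ΔH_II = 3284 − 3400 = −116 kJ
ΔH_I − ΔH_II = −570 kJ, so reaction I has the more negative ΔH; |ΔH_I − ΔH_II| = 570 kJ.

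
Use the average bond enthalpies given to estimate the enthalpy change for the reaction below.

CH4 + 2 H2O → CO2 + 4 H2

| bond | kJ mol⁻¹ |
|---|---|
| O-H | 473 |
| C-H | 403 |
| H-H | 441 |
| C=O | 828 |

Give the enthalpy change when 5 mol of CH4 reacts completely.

Bonds broken (reactants):
  C-H: 4 × 403 = 1612
  O-H: 4 × 473 = 1892
  Σ(broken) = 3504 kJ
Bonds formed (products):
  C=O: 2 × 828 = 1656
  H-H: 4 × 441 = 1764
  Σ(formed) = 3420 kJ
ΔH = Σ(broken) − Σ(formed) = 3504 − 3420 = +84 kJ
For 5× the reaction as written: 5 × (+84) = +420 kJ

ΔH = +420 kJ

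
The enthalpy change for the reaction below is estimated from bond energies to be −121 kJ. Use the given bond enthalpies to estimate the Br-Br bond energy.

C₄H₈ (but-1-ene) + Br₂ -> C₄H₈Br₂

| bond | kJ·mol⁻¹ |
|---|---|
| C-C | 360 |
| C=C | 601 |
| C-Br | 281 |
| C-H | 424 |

D(Br-Br) ≈ 200 kJ/mol

Let D be the Br-Br bond energy.
Σ(broken) = 1×D + 2×360 + 8×424 + 1×601 = 4713 + D
Σ(formed) = 2×281 + 3×360 + 8×424 = 5034
ΔH = Σ(broken) − Σ(formed) = (4713 + D) − (5034) = −321 + D
Setting this equal to −121 kJ gives D = 200 kJ/mol.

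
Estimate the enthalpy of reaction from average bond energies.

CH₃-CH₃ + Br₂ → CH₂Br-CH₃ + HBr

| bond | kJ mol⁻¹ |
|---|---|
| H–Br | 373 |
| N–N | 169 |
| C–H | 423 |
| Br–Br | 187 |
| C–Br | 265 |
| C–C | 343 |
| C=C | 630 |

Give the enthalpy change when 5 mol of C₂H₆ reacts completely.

ΔH = −140 kJ

Bonds broken (reactants):
  Br–Br: 1 × 187 = 187
  C–C: 1 × 343 = 343
  C–H: 6 × 423 = 2538
  Σ(broken) = 3068 kJ
Bonds formed (products):
  C–Br: 1 × 265 = 265
  C–C: 1 × 343 = 343
  C–H: 5 × 423 = 2115
  H–Br: 1 × 373 = 373
  Σ(formed) = 3096 kJ
ΔH = Σ(broken) − Σ(formed) = 3068 − 3096 = −28 kJ
For 5× the reaction as written: 5 × (−28) = −140 kJ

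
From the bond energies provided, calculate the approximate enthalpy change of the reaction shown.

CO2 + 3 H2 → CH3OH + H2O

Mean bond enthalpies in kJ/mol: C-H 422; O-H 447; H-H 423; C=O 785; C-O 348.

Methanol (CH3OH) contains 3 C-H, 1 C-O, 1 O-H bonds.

Bonds broken (reactants):
  C=O: 2 × 785 = 1570
  H-H: 3 × 423 = 1269
  Σ(broken) = 2839 kJ
Bonds formed (products):
  C-H: 3 × 422 = 1266
  C-O: 1 × 348 = 348
  O-H: 3 × 447 = 1341
  Σ(formed) = 2955 kJ
ΔH = Σ(broken) − Σ(formed) = 2839 − 2955 = −116 kJ

ΔH ≈ −116 kJ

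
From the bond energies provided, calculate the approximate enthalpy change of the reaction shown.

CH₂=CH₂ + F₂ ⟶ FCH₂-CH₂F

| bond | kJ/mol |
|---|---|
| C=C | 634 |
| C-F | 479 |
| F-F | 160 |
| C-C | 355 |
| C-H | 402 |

ΔH ≈ −519 kJ

Bonds broken (reactants):
  C-H: 4 × 402 = 1608
  C=C: 1 × 634 = 634
  F-F: 1 × 160 = 160
  Σ(broken) = 2402 kJ
Bonds formed (products):
  C-C: 1 × 355 = 355
  C-F: 2 × 479 = 958
  C-H: 4 × 402 = 1608
  Σ(formed) = 2921 kJ
ΔH = Σ(broken) − Σ(formed) = 2402 − 2921 = −519 kJ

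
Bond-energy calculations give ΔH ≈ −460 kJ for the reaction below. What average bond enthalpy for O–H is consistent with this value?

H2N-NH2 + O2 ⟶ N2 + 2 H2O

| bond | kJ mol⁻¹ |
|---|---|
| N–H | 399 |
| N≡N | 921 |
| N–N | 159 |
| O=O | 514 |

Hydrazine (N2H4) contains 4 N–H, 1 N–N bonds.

D(O–H) ≈ 452 kJ/mol

Let D be the O–H bond energy.
Σ(broken) = 4×399 + 1×159 + 1×514 = 2269
Σ(formed) = 1×921 + 4×D = 921 + 4D
ΔH = Σ(broken) − Σ(formed) = (2269) − (921 + 4D) = +1348 − 4D
Setting this equal to −460 kJ gives 4D = 1808, so D = 452 kJ/mol.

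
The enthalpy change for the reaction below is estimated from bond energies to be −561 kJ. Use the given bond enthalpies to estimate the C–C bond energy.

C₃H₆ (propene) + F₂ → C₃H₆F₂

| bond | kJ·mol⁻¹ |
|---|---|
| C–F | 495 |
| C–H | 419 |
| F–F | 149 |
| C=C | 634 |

Let D be the C–C bond energy.
Σ(broken) = 1×D + 6×419 + 1×634 + 1×149 = 3297 + D
Σ(formed) = 2×D + 2×495 + 6×419 = 3504 + 2D
ΔH = Σ(broken) − Σ(formed) = (3297 + D) − (3504 + 2D) = −207 − D
Setting this equal to −561 kJ gives D = 354 kJ/mol.

D(C–C) ≈ 354 kJ/mol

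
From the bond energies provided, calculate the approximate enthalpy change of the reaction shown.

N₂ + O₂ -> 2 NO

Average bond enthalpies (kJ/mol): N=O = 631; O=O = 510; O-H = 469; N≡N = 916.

Bonds broken (reactants):
  N≡N: 1 × 916 = 916
  O=O: 1 × 510 = 510
  Σ(broken) = 1426 kJ
Bonds formed (products):
  N=O: 2 × 631 = 1262
  Σ(formed) = 1262 kJ
ΔH = Σ(broken) − Σ(formed) = 1426 − 1262 = +164 kJ

ΔH ≈ +164 kJ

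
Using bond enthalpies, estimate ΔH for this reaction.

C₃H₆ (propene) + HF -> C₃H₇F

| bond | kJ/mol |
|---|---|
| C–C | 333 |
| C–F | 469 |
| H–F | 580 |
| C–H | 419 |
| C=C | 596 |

ΔH ≈ −45 kJ

Bonds broken (reactants):
  C–C: 1 × 333 = 333
  C–H: 6 × 419 = 2514
  C=C: 1 × 596 = 596
  H–F: 1 × 580 = 580
  Σ(broken) = 4023 kJ
Bonds formed (products):
  C–C: 2 × 333 = 666
  C–F: 1 × 469 = 469
  C–H: 7 × 419 = 2933
  Σ(formed) = 4068 kJ
ΔH = Σ(broken) − Σ(formed) = 4023 − 4068 = −45 kJ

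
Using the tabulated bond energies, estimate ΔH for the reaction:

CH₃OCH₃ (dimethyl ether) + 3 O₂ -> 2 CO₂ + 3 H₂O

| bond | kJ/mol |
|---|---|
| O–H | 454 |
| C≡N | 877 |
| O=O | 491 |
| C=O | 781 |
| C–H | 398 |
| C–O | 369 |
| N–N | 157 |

Bonds broken (reactants):
  C–H: 6 × 398 = 2388
  C–O: 2 × 369 = 738
  O=O: 3 × 491 = 1473
  Σ(broken) = 4599 kJ
Bonds formed (products):
  C=O: 4 × 781 = 3124
  O–H: 6 × 454 = 2724
  Σ(formed) = 5848 kJ
ΔH = Σ(broken) − Σ(formed) = 4599 − 5848 = −1249 kJ

ΔH ≈ −1249 kJ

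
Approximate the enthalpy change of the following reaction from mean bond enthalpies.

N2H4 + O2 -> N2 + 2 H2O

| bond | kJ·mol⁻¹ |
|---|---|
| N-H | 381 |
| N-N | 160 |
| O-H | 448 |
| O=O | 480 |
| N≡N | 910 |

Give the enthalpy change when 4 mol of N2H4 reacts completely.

Bonds broken (reactants):
  N-H: 4 × 381 = 1524
  N-N: 1 × 160 = 160
  O=O: 1 × 480 = 480
  Σ(broken) = 2164 kJ
Bonds formed (products):
  N≡N: 1 × 910 = 910
  O-H: 4 × 448 = 1792
  Σ(formed) = 2702 kJ
ΔH = Σ(broken) − Σ(formed) = 2164 − 2702 = −538 kJ
For 4× the reaction as written: 4 × (−538) = −2152 kJ

ΔH = −2152 kJ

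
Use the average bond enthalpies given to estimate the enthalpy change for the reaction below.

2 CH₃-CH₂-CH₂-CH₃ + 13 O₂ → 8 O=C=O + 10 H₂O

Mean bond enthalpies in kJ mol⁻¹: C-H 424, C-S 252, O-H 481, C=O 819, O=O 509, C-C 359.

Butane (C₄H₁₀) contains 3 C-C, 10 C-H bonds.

ΔH ≈ −5473 kJ

Bonds broken (reactants):
  C-C: 6 × 359 = 2154
  C-H: 20 × 424 = 8480
  O=O: 13 × 509 = 6617
  Σ(broken) = 17251 kJ
Bonds formed (products):
  C=O: 16 × 819 = 13104
  O-H: 20 × 481 = 9620
  Σ(formed) = 22724 kJ
ΔH = Σ(broken) − Σ(formed) = 17251 − 22724 = −5473 kJ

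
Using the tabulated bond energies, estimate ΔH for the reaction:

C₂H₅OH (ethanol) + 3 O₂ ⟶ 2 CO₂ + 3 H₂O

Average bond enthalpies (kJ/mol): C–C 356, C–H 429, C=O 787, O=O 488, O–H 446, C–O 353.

Bonds broken (reactants):
  C–C: 1 × 356 = 356
  C–H: 5 × 429 = 2145
  C–O: 1 × 353 = 353
  O–H: 1 × 446 = 446
  O=O: 3 × 488 = 1464
  Σ(broken) = 4764 kJ
Bonds formed (products):
  C=O: 4 × 787 = 3148
  O–H: 6 × 446 = 2676
  Σ(formed) = 5824 kJ
ΔH = Σ(broken) − Σ(formed) = 4764 − 5824 = −1060 kJ

ΔH ≈ −1060 kJ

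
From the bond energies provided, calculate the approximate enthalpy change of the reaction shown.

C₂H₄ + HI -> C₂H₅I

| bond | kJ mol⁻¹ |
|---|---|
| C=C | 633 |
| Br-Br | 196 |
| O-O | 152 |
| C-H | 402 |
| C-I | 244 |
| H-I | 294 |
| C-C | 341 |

Bonds broken (reactants):
  C-H: 4 × 402 = 1608
  C=C: 1 × 633 = 633
  H-I: 1 × 294 = 294
  Σ(broken) = 2535 kJ
Bonds formed (products):
  C-C: 1 × 341 = 341
  C-H: 5 × 402 = 2010
  C-I: 1 × 244 = 244
  Σ(formed) = 2595 kJ
ΔH = Σ(broken) − Σ(formed) = 2535 − 2595 = −60 kJ

ΔH ≈ −60 kJ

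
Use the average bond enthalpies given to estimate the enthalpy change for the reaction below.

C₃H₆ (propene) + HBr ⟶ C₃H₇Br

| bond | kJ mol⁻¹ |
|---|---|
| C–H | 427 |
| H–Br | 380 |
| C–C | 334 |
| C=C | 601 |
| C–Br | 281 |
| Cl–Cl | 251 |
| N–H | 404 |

ΔH ≈ −61 kJ

Bonds broken (reactants):
  C–C: 1 × 334 = 334
  C–H: 6 × 427 = 2562
  C=C: 1 × 601 = 601
  H–Br: 1 × 380 = 380
  Σ(broken) = 3877 kJ
Bonds formed (products):
  C–Br: 1 × 281 = 281
  C–C: 2 × 334 = 668
  C–H: 7 × 427 = 2989
  Σ(formed) = 3938 kJ
ΔH = Σ(broken) − Σ(formed) = 3877 − 3938 = −61 kJ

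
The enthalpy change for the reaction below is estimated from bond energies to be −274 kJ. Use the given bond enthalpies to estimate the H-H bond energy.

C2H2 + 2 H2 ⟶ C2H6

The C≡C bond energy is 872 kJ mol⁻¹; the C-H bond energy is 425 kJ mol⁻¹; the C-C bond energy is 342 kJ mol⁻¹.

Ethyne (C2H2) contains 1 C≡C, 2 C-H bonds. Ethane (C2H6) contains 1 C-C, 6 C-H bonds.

D(H-H) ≈ 448 kJ/mol

Let D be the H-H bond energy.
Σ(broken) = 1×872 + 2×425 + 2×D = 1722 + 2D
Σ(formed) = 1×342 + 6×425 = 2892
ΔH = Σ(broken) − Σ(formed) = (1722 + 2D) − (2892) = −1170 + 2D
Setting this equal to −274 kJ gives 2D = 896, so D = 448 kJ/mol.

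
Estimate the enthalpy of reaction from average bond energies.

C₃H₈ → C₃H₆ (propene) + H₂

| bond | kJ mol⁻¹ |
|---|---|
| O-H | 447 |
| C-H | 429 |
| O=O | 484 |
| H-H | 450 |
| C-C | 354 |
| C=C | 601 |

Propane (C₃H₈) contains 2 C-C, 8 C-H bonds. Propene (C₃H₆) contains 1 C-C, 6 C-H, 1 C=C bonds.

Bonds broken (reactants):
  C-C: 2 × 354 = 708
  C-H: 8 × 429 = 3432
  Σ(broken) = 4140 kJ
Bonds formed (products):
  C-C: 1 × 354 = 354
  C-H: 6 × 429 = 2574
  C=C: 1 × 601 = 601
  H-H: 1 × 450 = 450
  Σ(formed) = 3979 kJ
ΔH = Σ(broken) − Σ(formed) = 4140 − 3979 = +161 kJ

ΔH ≈ +161 kJ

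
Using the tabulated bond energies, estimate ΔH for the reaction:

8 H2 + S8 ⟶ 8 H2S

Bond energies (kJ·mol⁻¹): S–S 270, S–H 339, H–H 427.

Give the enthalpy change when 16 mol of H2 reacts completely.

ΔH = +304 kJ

Bonds broken (reactants):
  H–H: 8 × 427 = 3416
  S–S: 8 × 270 = 2160
  Σ(broken) = 5576 kJ
Bonds formed (products):
  S–H: 16 × 339 = 5424
  Σ(formed) = 5424 kJ
ΔH = Σ(broken) − Σ(formed) = 5576 − 5424 = +152 kJ
For 2× the reaction as written: 2 × (+152) = +304 kJ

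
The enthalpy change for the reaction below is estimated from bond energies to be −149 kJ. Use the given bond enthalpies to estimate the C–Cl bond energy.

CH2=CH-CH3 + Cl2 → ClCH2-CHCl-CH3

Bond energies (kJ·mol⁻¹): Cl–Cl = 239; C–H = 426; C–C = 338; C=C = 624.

D(C–Cl) ≈ 337 kJ/mol

Let D be the C–Cl bond energy.
Σ(broken) = 1×338 + 6×426 + 1×624 + 1×239 = 3757
Σ(formed) = 2×338 + 2×D + 6×426 = 3232 + 2D
ΔH = Σ(broken) − Σ(formed) = (3757) − (3232 + 2D) = +525 − 2D
Setting this equal to −149 kJ gives 2D = 674, so D = 337 kJ/mol.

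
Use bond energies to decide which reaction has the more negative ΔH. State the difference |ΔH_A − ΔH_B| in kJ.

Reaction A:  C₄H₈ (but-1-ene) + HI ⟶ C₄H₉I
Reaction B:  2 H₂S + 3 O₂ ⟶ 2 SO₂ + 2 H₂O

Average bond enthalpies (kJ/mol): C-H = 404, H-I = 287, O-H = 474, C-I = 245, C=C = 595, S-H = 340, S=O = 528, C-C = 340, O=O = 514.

Reaction B, by 999 kJ

Reaction A:
  Bonds broken (reactants):
    C-C: 2 × 340 = 680
    C-H: 8 × 404 = 3232
    C=C: 1 × 595 = 595
    H-I: 1 × 287 = 287
    Σ(broken) = 4794 kJ
  Bonds formed (products):
    C-C: 3 × 340 = 1020
    C-H: 9 × 404 = 3636
    C-I: 1 × 245 = 245
    Σ(formed) = 4901 kJ
  ΔH_A = 4794 − 4901 = −107 kJ
Reaction B:
  Bonds broken (reactants):
    O=O: 3 × 514 = 1542
    S-H: 4 × 340 = 1360
    Σ(broken) = 2902 kJ
  Bonds formed (products):
    O-H: 4 × 474 = 1896
    S=O: 4 × 528 = 2112
    Σ(formed) = 4008 kJ
  ΔH_B = 2902 − 4008 = −1106 kJ
ΔH_A − ΔH_B = +999 kJ, so reaction B has the more negative ΔH; |ΔH_A − ΔH_B| = 999 kJ.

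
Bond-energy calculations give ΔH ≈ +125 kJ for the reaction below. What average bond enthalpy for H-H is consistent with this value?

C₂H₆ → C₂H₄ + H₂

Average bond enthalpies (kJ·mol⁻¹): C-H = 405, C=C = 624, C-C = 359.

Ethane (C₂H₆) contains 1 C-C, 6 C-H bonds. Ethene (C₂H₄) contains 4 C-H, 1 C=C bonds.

D(H-H) ≈ 420 kJ/mol

Let D be the H-H bond energy.
Σ(broken) = 1×359 + 6×405 = 2789
Σ(formed) = 4×405 + 1×624 + 1×D = 2244 + D
ΔH = Σ(broken) − Σ(formed) = (2789) − (2244 + D) = +545 − D
Setting this equal to +125 kJ gives D = 420 kJ/mol.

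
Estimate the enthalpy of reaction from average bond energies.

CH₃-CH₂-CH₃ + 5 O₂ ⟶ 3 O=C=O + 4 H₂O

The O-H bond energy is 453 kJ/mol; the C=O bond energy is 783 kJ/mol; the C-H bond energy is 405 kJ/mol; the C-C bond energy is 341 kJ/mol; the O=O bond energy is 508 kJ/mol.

Bonds broken (reactants):
  C-C: 2 × 341 = 682
  C-H: 8 × 405 = 3240
  O=O: 5 × 508 = 2540
  Σ(broken) = 6462 kJ
Bonds formed (products):
  C=O: 6 × 783 = 4698
  O-H: 8 × 453 = 3624
  Σ(formed) = 8322 kJ
ΔH = Σ(broken) − Σ(formed) = 6462 − 8322 = −1860 kJ

ΔH ≈ −1860 kJ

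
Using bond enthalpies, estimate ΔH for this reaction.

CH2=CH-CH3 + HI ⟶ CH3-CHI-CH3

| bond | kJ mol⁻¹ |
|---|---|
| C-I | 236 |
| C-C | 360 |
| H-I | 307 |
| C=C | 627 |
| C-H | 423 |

ΔH ≈ −85 kJ

Bonds broken (reactants):
  C-C: 1 × 360 = 360
  C-H: 6 × 423 = 2538
  C=C: 1 × 627 = 627
  H-I: 1 × 307 = 307
  Σ(broken) = 3832 kJ
Bonds formed (products):
  C-C: 2 × 360 = 720
  C-H: 7 × 423 = 2961
  C-I: 1 × 236 = 236
  Σ(formed) = 3917 kJ
ΔH = Σ(broken) − Σ(formed) = 3832 − 3917 = −85 kJ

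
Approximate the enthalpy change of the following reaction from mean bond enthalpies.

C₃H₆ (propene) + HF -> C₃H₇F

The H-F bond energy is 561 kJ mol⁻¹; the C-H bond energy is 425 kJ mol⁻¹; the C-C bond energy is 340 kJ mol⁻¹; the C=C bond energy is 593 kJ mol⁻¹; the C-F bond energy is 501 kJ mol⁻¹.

ΔH ≈ −112 kJ

Bonds broken (reactants):
  C-C: 1 × 340 = 340
  C-H: 6 × 425 = 2550
  C=C: 1 × 593 = 593
  H-F: 1 × 561 = 561
  Σ(broken) = 4044 kJ
Bonds formed (products):
  C-C: 2 × 340 = 680
  C-F: 1 × 501 = 501
  C-H: 7 × 425 = 2975
  Σ(formed) = 4156 kJ
ΔH = Σ(broken) − Σ(formed) = 4044 − 4156 = −112 kJ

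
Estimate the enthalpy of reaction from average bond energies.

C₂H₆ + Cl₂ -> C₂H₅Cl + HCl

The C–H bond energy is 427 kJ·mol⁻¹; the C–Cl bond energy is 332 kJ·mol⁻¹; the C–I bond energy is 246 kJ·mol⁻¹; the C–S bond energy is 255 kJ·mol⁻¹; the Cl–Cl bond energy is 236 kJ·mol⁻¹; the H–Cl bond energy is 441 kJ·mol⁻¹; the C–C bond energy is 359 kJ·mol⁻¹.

ΔH ≈ −110 kJ

Bonds broken (reactants):
  C–C: 1 × 359 = 359
  C–H: 6 × 427 = 2562
  Cl–Cl: 1 × 236 = 236
  Σ(broken) = 3157 kJ
Bonds formed (products):
  C–C: 1 × 359 = 359
  C–Cl: 1 × 332 = 332
  C–H: 5 × 427 = 2135
  H–Cl: 1 × 441 = 441
  Σ(formed) = 3267 kJ
ΔH = Σ(broken) − Σ(formed) = 3157 − 3267 = −110 kJ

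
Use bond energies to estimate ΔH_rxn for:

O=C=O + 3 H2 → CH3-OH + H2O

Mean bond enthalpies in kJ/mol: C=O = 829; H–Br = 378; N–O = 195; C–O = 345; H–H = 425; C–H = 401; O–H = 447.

ΔH ≈ +44 kJ

Bonds broken (reactants):
  C=O: 2 × 829 = 1658
  H–H: 3 × 425 = 1275
  Σ(broken) = 2933 kJ
Bonds formed (products):
  C–H: 3 × 401 = 1203
  C–O: 1 × 345 = 345
  O–H: 3 × 447 = 1341
  Σ(formed) = 2889 kJ
ΔH = Σ(broken) − Σ(formed) = 2933 − 2889 = +44 kJ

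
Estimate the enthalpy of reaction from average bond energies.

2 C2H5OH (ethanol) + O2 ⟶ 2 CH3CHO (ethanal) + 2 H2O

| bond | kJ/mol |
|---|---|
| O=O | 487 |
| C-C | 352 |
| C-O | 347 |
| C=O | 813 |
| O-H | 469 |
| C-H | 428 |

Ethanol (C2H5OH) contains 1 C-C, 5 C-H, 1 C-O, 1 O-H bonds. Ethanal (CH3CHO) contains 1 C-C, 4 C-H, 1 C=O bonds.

ΔH ≈ −527 kJ

Bonds broken (reactants):
  C-C: 2 × 352 = 704
  C-H: 10 × 428 = 4280
  C-O: 2 × 347 = 694
  O-H: 2 × 469 = 938
  O=O: 1 × 487 = 487
  Σ(broken) = 7103 kJ
Bonds formed (products):
  C-C: 2 × 352 = 704
  C-H: 8 × 428 = 3424
  C=O: 2 × 813 = 1626
  O-H: 4 × 469 = 1876
  Σ(formed) = 7630 kJ
ΔH = Σ(broken) − Σ(formed) = 7103 − 7630 = −527 kJ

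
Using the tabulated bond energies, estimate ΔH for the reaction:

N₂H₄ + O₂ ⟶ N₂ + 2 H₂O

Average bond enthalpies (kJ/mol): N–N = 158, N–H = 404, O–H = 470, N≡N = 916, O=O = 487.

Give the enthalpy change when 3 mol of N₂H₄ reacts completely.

Bonds broken (reactants):
  N–H: 4 × 404 = 1616
  N–N: 1 × 158 = 158
  O=O: 1 × 487 = 487
  Σ(broken) = 2261 kJ
Bonds formed (products):
  N≡N: 1 × 916 = 916
  O–H: 4 × 470 = 1880
  Σ(formed) = 2796 kJ
ΔH = Σ(broken) − Σ(formed) = 2261 − 2796 = −535 kJ
For 3× the reaction as written: 3 × (−535) = −1605 kJ

ΔH = −1605 kJ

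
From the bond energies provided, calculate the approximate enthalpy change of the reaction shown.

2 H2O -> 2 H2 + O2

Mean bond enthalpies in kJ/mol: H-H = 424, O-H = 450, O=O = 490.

ΔH ≈ +462 kJ

Bonds broken (reactants):
  O-H: 4 × 450 = 1800
  Σ(broken) = 1800 kJ
Bonds formed (products):
  H-H: 2 × 424 = 848
  O=O: 1 × 490 = 490
  Σ(formed) = 1338 kJ
ΔH = Σ(broken) − Σ(formed) = 1800 − 1338 = +462 kJ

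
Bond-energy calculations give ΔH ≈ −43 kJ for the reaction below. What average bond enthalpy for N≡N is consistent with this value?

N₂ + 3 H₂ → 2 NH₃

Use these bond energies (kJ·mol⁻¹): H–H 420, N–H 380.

D(N≡N) ≈ 977 kJ/mol

Let D be the N≡N bond energy.
Σ(broken) = 3×420 + 1×D = 1260 + D
Σ(formed) = 6×380 = 2280
ΔH = Σ(broken) − Σ(formed) = (1260 + D) − (2280) = −1020 + D
Setting this equal to −43 kJ gives D = 977 kJ/mol.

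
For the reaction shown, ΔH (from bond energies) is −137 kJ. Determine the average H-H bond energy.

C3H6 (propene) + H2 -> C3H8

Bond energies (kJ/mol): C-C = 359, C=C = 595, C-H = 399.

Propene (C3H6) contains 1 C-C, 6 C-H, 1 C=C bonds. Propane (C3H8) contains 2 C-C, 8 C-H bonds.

D(H-H) ≈ 425 kJ/mol

Let D be the H-H bond energy.
Σ(broken) = 1×359 + 6×399 + 1×595 + 1×D = 3348 + D
Σ(formed) = 2×359 + 8×399 = 3910
ΔH = Σ(broken) − Σ(formed) = (3348 + D) − (3910) = −562 + D
Setting this equal to −137 kJ gives D = 425 kJ/mol.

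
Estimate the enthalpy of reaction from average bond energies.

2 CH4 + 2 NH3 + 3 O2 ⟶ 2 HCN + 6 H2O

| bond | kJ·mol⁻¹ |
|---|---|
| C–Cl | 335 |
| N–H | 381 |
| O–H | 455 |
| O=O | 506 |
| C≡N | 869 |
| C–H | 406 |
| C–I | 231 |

Bonds broken (reactants):
  C–H: 8 × 406 = 3248
  N–H: 6 × 381 = 2286
  O=O: 3 × 506 = 1518
  Σ(broken) = 7052 kJ
Bonds formed (products):
  C≡N: 2 × 869 = 1738
  C–H: 2 × 406 = 812
  O–H: 12 × 455 = 5460
  Σ(formed) = 8010 kJ
ΔH = Σ(broken) − Σ(formed) = 7052 − 8010 = −958 kJ

ΔH ≈ −958 kJ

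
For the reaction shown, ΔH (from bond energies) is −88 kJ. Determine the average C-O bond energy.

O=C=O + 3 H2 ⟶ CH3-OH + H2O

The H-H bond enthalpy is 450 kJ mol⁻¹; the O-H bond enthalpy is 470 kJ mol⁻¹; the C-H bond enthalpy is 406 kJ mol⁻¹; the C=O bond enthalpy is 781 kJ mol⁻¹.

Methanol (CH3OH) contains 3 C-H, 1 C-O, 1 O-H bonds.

Let D be the C-O bond energy.
Σ(broken) = 2×781 + 3×450 = 2912
Σ(formed) = 3×406 + 1×D + 3×470 = 2628 + D
ΔH = Σ(broken) − Σ(formed) = (2912) − (2628 + D) = +284 − D
Setting this equal to −88 kJ gives D = 372 kJ/mol.

D(C-O) ≈ 372 kJ/mol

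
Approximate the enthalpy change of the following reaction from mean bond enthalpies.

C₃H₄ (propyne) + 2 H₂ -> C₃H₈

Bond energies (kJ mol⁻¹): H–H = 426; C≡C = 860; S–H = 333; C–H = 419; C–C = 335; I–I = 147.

Bonds broken (reactants):
  C≡C: 1 × 860 = 860
  C–C: 1 × 335 = 335
  C–H: 4 × 419 = 1676
  H–H: 2 × 426 = 852
  Σ(broken) = 3723 kJ
Bonds formed (products):
  C–C: 2 × 335 = 670
  C–H: 8 × 419 = 3352
  Σ(formed) = 4022 kJ
ΔH = Σ(broken) − Σ(formed) = 3723 − 4022 = −299 kJ

ΔH ≈ −299 kJ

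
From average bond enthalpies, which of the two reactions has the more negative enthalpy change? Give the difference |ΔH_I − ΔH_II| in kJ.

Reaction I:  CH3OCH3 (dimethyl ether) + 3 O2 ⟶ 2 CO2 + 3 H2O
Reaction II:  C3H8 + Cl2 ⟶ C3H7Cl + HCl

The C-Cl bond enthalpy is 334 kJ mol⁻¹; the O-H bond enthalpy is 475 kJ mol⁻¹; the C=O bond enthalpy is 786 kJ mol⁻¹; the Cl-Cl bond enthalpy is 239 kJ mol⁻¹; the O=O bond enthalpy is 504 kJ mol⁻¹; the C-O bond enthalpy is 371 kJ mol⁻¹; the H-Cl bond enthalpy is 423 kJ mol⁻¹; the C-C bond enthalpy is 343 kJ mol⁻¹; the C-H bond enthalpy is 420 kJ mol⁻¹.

Reaction I:
  Bonds broken (reactants):
    C-H: 6 × 420 = 2520
    C-O: 2 × 371 = 742
    O=O: 3 × 504 = 1512
    Σ(broken) = 4774 kJ
  Bonds formed (products):
    C=O: 4 × 786 = 3144
    O-H: 6 × 475 = 2850
    Σ(formed) = 5994 kJ
  ΔH_I = 4774 − 5994 = −1220 kJ
Reaction II:
  Bonds broken (reactants):
    C-C: 2 × 343 = 686
    C-H: 8 × 420 = 3360
    Cl-Cl: 1 × 239 = 239
    Σ(broken) = 4285 kJ
  Bonds formed (products):
    C-C: 2 × 343 = 686
    C-Cl: 1 × 334 = 334
    C-H: 7 × 420 = 2940
    H-Cl: 1 × 423 = 423
    Σ(formed) = 4383 kJ
  ΔH_II = 4285 − 4383 = −98 kJ
ΔH_I − ΔH_II = −1122 kJ, so reaction I has the more negative ΔH; |ΔH_I − ΔH_II| = 1122 kJ.

Reaction I, by 1122 kJ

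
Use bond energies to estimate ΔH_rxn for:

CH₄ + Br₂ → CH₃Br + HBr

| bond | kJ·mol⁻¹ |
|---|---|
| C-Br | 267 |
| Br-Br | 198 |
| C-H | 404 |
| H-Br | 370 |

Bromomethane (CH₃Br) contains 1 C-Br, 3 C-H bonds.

ΔH ≈ −35 kJ

Bonds broken (reactants):
  Br-Br: 1 × 198 = 198
  C-H: 4 × 404 = 1616
  Σ(broken) = 1814 kJ
Bonds formed (products):
  C-Br: 1 × 267 = 267
  C-H: 3 × 404 = 1212
  H-Br: 1 × 370 = 370
  Σ(formed) = 1849 kJ
ΔH = Σ(broken) − Σ(formed) = 1814 − 1849 = −35 kJ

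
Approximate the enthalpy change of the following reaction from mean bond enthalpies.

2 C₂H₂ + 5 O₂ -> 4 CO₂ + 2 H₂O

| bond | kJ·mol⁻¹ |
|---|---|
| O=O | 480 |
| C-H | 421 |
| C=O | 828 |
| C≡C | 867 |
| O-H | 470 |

ΔH ≈ −2686 kJ

Bonds broken (reactants):
  C≡C: 2 × 867 = 1734
  C-H: 4 × 421 = 1684
  O=O: 5 × 480 = 2400
  Σ(broken) = 5818 kJ
Bonds formed (products):
  C=O: 8 × 828 = 6624
  O-H: 4 × 470 = 1880
  Σ(formed) = 8504 kJ
ΔH = Σ(broken) − Σ(formed) = 5818 − 8504 = −2686 kJ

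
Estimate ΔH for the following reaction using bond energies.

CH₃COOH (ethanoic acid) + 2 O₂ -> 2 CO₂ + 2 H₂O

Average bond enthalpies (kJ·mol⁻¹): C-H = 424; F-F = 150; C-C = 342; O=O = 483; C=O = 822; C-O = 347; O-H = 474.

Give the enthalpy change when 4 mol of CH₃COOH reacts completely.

Bonds broken (reactants):
  C-C: 1 × 342 = 342
  C-H: 3 × 424 = 1272
  C-O: 1 × 347 = 347
  C=O: 1 × 822 = 822
  O-H: 1 × 474 = 474
  O=O: 2 × 483 = 966
  Σ(broken) = 4223 kJ
Bonds formed (products):
  C=O: 4 × 822 = 3288
  O-H: 4 × 474 = 1896
  Σ(formed) = 5184 kJ
ΔH = Σ(broken) − Σ(formed) = 4223 − 5184 = −961 kJ
For 4× the reaction as written: 4 × (−961) = −3844 kJ

ΔH = −3844 kJ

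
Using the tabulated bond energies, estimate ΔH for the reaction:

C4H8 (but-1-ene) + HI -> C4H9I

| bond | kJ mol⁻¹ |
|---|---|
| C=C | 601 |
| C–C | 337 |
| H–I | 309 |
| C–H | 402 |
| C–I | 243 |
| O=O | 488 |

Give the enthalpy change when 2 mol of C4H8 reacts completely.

Bonds broken (reactants):
  C–C: 2 × 337 = 674
  C–H: 8 × 402 = 3216
  C=C: 1 × 601 = 601
  H–I: 1 × 309 = 309
  Σ(broken) = 4800 kJ
Bonds formed (products):
  C–C: 3 × 337 = 1011
  C–H: 9 × 402 = 3618
  C–I: 1 × 243 = 243
  Σ(formed) = 4872 kJ
ΔH = Σ(broken) − Σ(formed) = 4800 − 4872 = −72 kJ
For 2× the reaction as written: 2 × (−72) = −144 kJ

ΔH = −144 kJ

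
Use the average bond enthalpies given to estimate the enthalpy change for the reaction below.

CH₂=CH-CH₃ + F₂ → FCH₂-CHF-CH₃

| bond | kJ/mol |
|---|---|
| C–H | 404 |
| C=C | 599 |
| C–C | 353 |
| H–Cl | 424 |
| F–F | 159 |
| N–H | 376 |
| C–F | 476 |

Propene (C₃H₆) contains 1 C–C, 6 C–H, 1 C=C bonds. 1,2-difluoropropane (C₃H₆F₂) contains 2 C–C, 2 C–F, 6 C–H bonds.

Bonds broken (reactants):
  C–C: 1 × 353 = 353
  C–H: 6 × 404 = 2424
  C=C: 1 × 599 = 599
  F–F: 1 × 159 = 159
  Σ(broken) = 3535 kJ
Bonds formed (products):
  C–C: 2 × 353 = 706
  C–F: 2 × 476 = 952
  C–H: 6 × 404 = 2424
  Σ(formed) = 4082 kJ
ΔH = Σ(broken) − Σ(formed) = 3535 − 4082 = −547 kJ

ΔH ≈ −547 kJ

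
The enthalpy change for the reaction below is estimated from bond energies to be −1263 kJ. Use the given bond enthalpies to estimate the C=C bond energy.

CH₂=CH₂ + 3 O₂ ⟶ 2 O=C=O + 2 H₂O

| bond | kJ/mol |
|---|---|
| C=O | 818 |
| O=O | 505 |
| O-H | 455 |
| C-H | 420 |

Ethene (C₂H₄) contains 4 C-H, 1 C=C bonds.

Let D be the C=C bond energy.
Σ(broken) = 4×420 + 1×D + 3×505 = 3195 + D
Σ(formed) = 4×818 + 4×455 = 5092
ΔH = Σ(broken) − Σ(formed) = (3195 + D) − (5092) = −1897 + D
Setting this equal to −1263 kJ gives D = 634 kJ/mol.

D(C=C) ≈ 634 kJ/mol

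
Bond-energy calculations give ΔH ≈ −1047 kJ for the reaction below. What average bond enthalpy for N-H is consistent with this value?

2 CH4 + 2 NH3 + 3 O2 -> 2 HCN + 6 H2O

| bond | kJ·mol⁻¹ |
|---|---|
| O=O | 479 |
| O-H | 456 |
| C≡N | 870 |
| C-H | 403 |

Let D be the N-H bond energy.
Σ(broken) = 8×403 + 6×D + 3×479 = 4661 + 6D
Σ(formed) = 2×870 + 2×403 + 12×456 = 8018
ΔH = Σ(broken) − Σ(formed) = (4661 + 6D) − (8018) = −3357 + 6D
Setting this equal to −1047 kJ gives 6D = 2310, so D = 385 kJ/mol.

D(N-H) ≈ 385 kJ/mol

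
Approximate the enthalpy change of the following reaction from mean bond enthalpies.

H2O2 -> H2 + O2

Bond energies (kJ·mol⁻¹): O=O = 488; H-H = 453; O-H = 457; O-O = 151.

Bonds broken (reactants):
  O-H: 2 × 457 = 914
  O-O: 1 × 151 = 151
  Σ(broken) = 1065 kJ
Bonds formed (products):
  H-H: 1 × 453 = 453
  O=O: 1 × 488 = 488
  Σ(formed) = 941 kJ
ΔH = Σ(broken) − Σ(formed) = 1065 − 941 = +124 kJ

ΔH ≈ +124 kJ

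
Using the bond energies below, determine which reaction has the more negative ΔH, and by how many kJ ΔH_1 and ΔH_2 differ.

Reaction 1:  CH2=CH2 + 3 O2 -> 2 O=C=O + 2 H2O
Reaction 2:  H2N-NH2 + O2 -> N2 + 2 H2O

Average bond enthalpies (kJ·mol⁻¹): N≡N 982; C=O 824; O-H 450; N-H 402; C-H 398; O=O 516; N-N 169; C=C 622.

Reaction 1, by 845 kJ

Reaction 1:
  Bonds broken (reactants):
    C-H: 4 × 398 = 1592
    C=C: 1 × 622 = 622
    O=O: 3 × 516 = 1548
    Σ(broken) = 3762 kJ
  Bonds formed (products):
    C=O: 4 × 824 = 3296
    O-H: 4 × 450 = 1800
    Σ(formed) = 5096 kJ
  ΔH_1 = 3762 − 5096 = −1334 kJ
Reaction 2:
  Bonds broken (reactants):
    N-H: 4 × 402 = 1608
    N-N: 1 × 169 = 169
    O=O: 1 × 516 = 516
    Σ(broken) = 2293 kJ
  Bonds formed (products):
    N≡N: 1 × 982 = 982
    O-H: 4 × 450 = 1800
    Σ(formed) = 2782 kJ
  ΔH_2 = 2293 − 2782 = −489 kJ
ΔH_1 − ΔH_2 = −845 kJ, so reaction 1 has the more negative ΔH; |ΔH_1 − ΔH_2| = 845 kJ.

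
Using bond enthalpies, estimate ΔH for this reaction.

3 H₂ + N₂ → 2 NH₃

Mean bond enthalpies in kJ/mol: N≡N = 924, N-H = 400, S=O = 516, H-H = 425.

Bonds broken (reactants):
  H-H: 3 × 425 = 1275
  N≡N: 1 × 924 = 924
  Σ(broken) = 2199 kJ
Bonds formed (products):
  N-H: 6 × 400 = 2400
  Σ(formed) = 2400 kJ
ΔH = Σ(broken) − Σ(formed) = 2199 − 2400 = −201 kJ

ΔH ≈ −201 kJ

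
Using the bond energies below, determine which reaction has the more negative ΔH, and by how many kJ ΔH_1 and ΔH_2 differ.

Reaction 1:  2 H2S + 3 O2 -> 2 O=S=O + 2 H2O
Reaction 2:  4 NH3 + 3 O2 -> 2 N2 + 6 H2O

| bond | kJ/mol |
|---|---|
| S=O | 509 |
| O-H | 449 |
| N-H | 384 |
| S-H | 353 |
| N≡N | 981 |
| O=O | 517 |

Reaction 1:
  Bonds broken (reactants):
    O=O: 3 × 517 = 1551
    S-H: 4 × 353 = 1412
    Σ(broken) = 2963 kJ
  Bonds formed (products):
    O-H: 4 × 449 = 1796
    S=O: 4 × 509 = 2036
    Σ(formed) = 3832 kJ
  ΔH_1 = 2963 − 3832 = −869 kJ
Reaction 2:
  Bonds broken (reactants):
    N-H: 12 × 384 = 4608
    O=O: 3 × 517 = 1551
    Σ(broken) = 6159 kJ
  Bonds formed (products):
    N≡N: 2 × 981 = 1962
    O-H: 12 × 449 = 5388
    Σ(formed) = 7350 kJ
  ΔH_2 = 6159 − 7350 = −1191 kJ
ΔH_1 − ΔH_2 = +322 kJ, so reaction 2 has the more negative ΔH; |ΔH_1 − ΔH_2| = 322 kJ.

Reaction 2, by 322 kJ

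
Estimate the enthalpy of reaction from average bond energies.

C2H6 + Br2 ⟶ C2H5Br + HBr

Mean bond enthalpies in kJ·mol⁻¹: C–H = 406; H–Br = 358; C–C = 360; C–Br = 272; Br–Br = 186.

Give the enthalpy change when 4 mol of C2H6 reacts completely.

Bonds broken (reactants):
  Br–Br: 1 × 186 = 186
  C–C: 1 × 360 = 360
  C–H: 6 × 406 = 2436
  Σ(broken) = 2982 kJ
Bonds formed (products):
  C–Br: 1 × 272 = 272
  C–C: 1 × 360 = 360
  C–H: 5 × 406 = 2030
  H–Br: 1 × 358 = 358
  Σ(formed) = 3020 kJ
ΔH = Σ(broken) − Σ(formed) = 2982 − 3020 = −38 kJ
For 4× the reaction as written: 4 × (−38) = −152 kJ

ΔH = −152 kJ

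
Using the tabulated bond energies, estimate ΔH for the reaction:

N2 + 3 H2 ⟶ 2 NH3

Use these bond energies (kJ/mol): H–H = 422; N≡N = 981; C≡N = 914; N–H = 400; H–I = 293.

ΔH ≈ −153 kJ

Bonds broken (reactants):
  H–H: 3 × 422 = 1266
  N≡N: 1 × 981 = 981
  Σ(broken) = 2247 kJ
Bonds formed (products):
  N–H: 6 × 400 = 2400
  Σ(formed) = 2400 kJ
ΔH = Σ(broken) − Σ(formed) = 2247 − 2400 = −153 kJ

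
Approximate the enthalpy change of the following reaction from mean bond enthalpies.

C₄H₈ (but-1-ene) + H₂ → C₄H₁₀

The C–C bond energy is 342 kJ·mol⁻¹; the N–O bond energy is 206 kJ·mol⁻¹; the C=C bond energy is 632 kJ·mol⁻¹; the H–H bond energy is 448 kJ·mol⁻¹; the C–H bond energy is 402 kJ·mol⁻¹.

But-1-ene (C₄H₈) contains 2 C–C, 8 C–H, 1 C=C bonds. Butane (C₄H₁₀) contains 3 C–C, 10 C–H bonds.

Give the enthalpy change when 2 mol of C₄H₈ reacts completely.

ΔH = −132 kJ

Bonds broken (reactants):
  C–C: 2 × 342 = 684
  C–H: 8 × 402 = 3216
  C=C: 1 × 632 = 632
  H–H: 1 × 448 = 448
  Σ(broken) = 4980 kJ
Bonds formed (products):
  C–C: 3 × 342 = 1026
  C–H: 10 × 402 = 4020
  Σ(formed) = 5046 kJ
ΔH = Σ(broken) − Σ(formed) = 4980 − 5046 = −66 kJ
For 2× the reaction as written: 2 × (−66) = −132 kJ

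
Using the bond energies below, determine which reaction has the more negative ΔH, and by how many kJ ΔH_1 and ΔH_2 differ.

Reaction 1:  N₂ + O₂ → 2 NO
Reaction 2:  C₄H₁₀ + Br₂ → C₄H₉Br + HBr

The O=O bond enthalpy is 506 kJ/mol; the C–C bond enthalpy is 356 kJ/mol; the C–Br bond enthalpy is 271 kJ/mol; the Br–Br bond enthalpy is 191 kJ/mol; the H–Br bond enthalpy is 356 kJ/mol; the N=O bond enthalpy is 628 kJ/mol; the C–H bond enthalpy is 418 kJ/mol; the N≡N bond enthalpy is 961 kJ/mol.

Reaction 1:
  Bonds broken (reactants):
    N≡N: 1 × 961 = 961
    O=O: 1 × 506 = 506
    Σ(broken) = 1467 kJ
  Bonds formed (products):
    N=O: 2 × 628 = 1256
    Σ(formed) = 1256 kJ
  ΔH_1 = 1467 − 1256 = +211 kJ
Reaction 2:
  Bonds broken (reactants):
    Br–Br: 1 × 191 = 191
    C–C: 3 × 356 = 1068
    C–H: 10 × 418 = 4180
    Σ(broken) = 5439 kJ
  Bonds formed (products):
    C–Br: 1 × 271 = 271
    C–C: 3 × 356 = 1068
    C–H: 9 × 418 = 3762
    H–Br: 1 × 356 = 356
    Σ(formed) = 5457 kJ
  ΔH_2 = 5439 − 5457 = −18 kJ
ΔH_1 − ΔH_2 = +229 kJ, so reaction 2 has the more negative ΔH; |ΔH_1 − ΔH_2| = 229 kJ.

Reaction 2, by 229 kJ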